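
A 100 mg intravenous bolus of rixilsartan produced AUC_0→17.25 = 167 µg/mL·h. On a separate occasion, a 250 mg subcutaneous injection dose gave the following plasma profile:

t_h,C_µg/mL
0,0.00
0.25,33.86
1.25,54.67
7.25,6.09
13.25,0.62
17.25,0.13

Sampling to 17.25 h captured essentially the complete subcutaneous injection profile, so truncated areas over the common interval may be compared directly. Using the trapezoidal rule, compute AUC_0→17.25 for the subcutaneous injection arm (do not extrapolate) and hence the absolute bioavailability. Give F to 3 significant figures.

F = 0.605

Trapezoidal AUC_0→17.25 (subcutaneous injection):
  [0→0.25]: (0.00+33.86)/2 × 0.25 = 4.2325
  [0.25→1.25]: (33.86+54.67)/2 × 1 = 44.265
  [1.25→7.25]: (54.67+6.09)/2 × 6 = 182.28
  [7.25→13.25]: (6.09+0.62)/2 × 6 = 20.13
  [13.25→17.25]: (0.62+0.13)/2 × 4 = 1.5
  Sum = 252.4075 µg/mL·h
F = (AUC_ev/D_ev)/(AUC_iv/D_iv) = (252.4075/250)/(167/100) = 1.00963/1.67 = 0.6046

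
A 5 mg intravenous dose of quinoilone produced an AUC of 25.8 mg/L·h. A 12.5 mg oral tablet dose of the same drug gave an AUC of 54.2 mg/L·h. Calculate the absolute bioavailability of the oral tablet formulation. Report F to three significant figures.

F = (AUC_ev / D_ev) / (AUC_iv / D_iv)
  = (54.2/12.5) / (25.8/5)
  = 4.336 / 5.16 = 0.8403

F = 0.840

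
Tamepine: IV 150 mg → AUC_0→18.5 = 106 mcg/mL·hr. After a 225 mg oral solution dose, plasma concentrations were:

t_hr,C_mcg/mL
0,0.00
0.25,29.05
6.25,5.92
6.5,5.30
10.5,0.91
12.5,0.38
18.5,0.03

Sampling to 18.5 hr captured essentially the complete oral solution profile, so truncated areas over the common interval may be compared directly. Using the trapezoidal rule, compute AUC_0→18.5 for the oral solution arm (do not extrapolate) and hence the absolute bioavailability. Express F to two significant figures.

Trapezoidal AUC_0→18.5 (oral solution):
  [0→0.25]: (0.00+29.05)/2 × 0.25 = 3.63125
  [0.25→6.25]: (29.05+5.92)/2 × 6 = 104.91
  [6.25→6.5]: (5.92+5.30)/2 × 0.25 = 1.4025
  [6.5→10.5]: (5.30+0.91)/2 × 4 = 12.42
  [10.5→12.5]: (0.91+0.38)/2 × 2 = 1.29
  [12.5→18.5]: (0.38+0.03)/2 × 6 = 1.23
  Sum = 124.88375 mcg/mL·hr
F = (AUC_ev/D_ev)/(AUC_iv/D_iv) = (124.88375/225)/(106/150) = 0.555039/0.706667 = 0.7854

F = 0.79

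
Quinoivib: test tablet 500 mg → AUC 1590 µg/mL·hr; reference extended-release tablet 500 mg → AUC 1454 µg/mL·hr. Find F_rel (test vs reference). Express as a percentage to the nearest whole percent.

F_rel = 109%

F_rel = (AUC_test/D_test) / (AUC_ref/D_ref)
      = (1590/500) / (1454/500)
      = 3.18 / 2.908 = 1.0935 = 109.35%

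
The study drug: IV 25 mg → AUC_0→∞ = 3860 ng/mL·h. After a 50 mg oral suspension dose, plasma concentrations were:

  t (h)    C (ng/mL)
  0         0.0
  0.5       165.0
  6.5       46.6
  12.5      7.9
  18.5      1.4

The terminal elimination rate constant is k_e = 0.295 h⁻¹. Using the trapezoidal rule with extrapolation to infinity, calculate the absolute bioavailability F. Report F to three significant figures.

Trapezoidal AUC_0→18.5 (oral suspension):
  [0→0.5]: (0.0+165.0)/2 × 0.5 = 41.25
  [0.5→6.5]: (165.0+46.6)/2 × 6 = 634.8
  [6.5→12.5]: (46.6+7.9)/2 × 6 = 163.5
  [12.5→18.5]: (7.9+1.4)/2 × 6 = 27.9
  Sum = 867.45 ng/mL·h
Tail: C_last/k_e = 1.4/0.295 = 4.746
AUC_0→∞ (oral suspension) = 867.45 + 4.746 = 872.196 ng/mL·h
F = (AUC_ev/D_ev)/(AUC_iv/D_iv) = (872.196/50)/(3860/25) = 17.44392/154.4 = 0.1130

F = 0.113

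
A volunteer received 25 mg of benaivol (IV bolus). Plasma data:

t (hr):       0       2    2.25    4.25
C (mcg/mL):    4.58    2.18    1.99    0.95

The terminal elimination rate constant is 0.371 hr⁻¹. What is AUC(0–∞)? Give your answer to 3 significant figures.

Trapezoidal AUC_0→4.25:
  [0→2]: (4.58+2.18)/2 × 2 = 6.76
  [2→2.25]: (2.18+1.99)/2 × 0.25 = 0.52125
  [2.25→4.25]: (1.99+0.95)/2 × 2 = 2.94
  Sum = 10.22125 mcg/mL·hr
Extrapolated tail: C_last / k_e = 0.95 / 0.371 = 2.561
AUC_0→∞ = 10.22125 + 2.561 = 12.78225 mcg/mL·hr

AUC = 12.8 mcg/mL·hr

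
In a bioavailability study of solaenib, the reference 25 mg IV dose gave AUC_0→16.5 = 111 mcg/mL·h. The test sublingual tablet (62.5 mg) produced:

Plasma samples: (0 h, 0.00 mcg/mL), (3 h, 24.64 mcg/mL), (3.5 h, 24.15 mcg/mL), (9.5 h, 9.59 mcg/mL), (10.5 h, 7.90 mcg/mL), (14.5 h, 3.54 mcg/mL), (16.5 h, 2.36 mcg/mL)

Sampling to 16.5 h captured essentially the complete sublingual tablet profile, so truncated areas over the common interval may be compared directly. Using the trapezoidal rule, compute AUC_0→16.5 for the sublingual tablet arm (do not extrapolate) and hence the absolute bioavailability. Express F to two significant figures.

F = 0.68

Trapezoidal AUC_0→16.5 (sublingual tablet):
  [0→3]: (0.00+24.64)/2 × 3 = 36.96
  [3→3.5]: (24.64+24.15)/2 × 0.5 = 12.1975
  [3.5→9.5]: (24.15+9.59)/2 × 6 = 101.22
  [9.5→10.5]: (9.59+7.90)/2 × 1 = 8.745
  [10.5→14.5]: (7.90+3.54)/2 × 4 = 22.88
  [14.5→16.5]: (3.54+2.36)/2 × 2 = 5.9
  Sum = 187.9025 mcg/mL·h
F = (AUC_ev/D_ev)/(AUC_iv/D_iv) = (187.9025/62.5)/(111/25) = 3.00644/4.44 = 0.6771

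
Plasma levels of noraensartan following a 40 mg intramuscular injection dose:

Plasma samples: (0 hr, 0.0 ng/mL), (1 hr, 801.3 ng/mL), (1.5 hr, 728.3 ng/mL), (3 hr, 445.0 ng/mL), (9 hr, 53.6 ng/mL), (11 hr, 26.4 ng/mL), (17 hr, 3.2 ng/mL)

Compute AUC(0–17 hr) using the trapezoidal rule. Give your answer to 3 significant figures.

Trapezoidal AUC_0→17:
  [0→1]: (0.0+801.3)/2 × 1 = 400.65
  [1→1.5]: (801.3+728.3)/2 × 0.5 = 382.4
  [1.5→3]: (728.3+445.0)/2 × 1.5 = 879.975
  [3→9]: (445.0+53.6)/2 × 6 = 1495.8
  [9→11]: (53.6+26.4)/2 × 2 = 80.0
  [11→17]: (26.4+3.2)/2 × 6 = 88.8
  Sum = 3327.625 ng/mL·hr

AUC = 3330 ng/mL·hr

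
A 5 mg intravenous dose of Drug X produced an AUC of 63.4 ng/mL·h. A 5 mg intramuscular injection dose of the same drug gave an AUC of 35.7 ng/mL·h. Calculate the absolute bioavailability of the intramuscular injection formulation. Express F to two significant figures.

F = 0.56

F = (AUC_ev / D_ev) / (AUC_iv / D_iv)
  = (35.7/5) / (63.4/5)
  = 7.14 / 12.68 = 0.5631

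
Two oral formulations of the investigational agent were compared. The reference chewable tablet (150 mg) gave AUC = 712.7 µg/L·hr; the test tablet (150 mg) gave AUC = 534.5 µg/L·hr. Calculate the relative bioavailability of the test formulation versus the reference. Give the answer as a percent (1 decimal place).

F_rel = (AUC_test/D_test) / (AUC_ref/D_ref)
      = (534.5/150) / (712.7/150)
      = 3.56333 / 4.75133 = 0.7500 = 75.00%

F_rel = 75.0%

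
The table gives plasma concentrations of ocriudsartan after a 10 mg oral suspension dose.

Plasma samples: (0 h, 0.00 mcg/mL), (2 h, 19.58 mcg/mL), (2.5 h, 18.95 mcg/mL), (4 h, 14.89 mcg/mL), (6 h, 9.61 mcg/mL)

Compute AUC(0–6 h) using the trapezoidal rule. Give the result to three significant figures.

Trapezoidal AUC_0→6:
  [0→2]: (0.00+19.58)/2 × 2 = 19.58
  [2→2.5]: (19.58+18.95)/2 × 0.5 = 9.6325
  [2.5→4]: (18.95+14.89)/2 × 1.5 = 25.38
  [4→6]: (14.89+9.61)/2 × 2 = 24.5
  Sum = 79.0925 mcg/mL·h

AUC = 79.1 mcg/mL·h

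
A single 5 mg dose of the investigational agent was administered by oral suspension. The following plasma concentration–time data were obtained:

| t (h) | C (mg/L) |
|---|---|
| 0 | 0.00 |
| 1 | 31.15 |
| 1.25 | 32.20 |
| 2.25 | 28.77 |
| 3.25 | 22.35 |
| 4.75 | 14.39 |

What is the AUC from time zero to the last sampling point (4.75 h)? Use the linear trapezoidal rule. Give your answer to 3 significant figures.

Trapezoidal AUC_0→4.75:
  [0→1]: (0.00+31.15)/2 × 1 = 15.575
  [1→1.25]: (31.15+32.20)/2 × 0.25 = 7.91875
  [1.25→2.25]: (32.20+28.77)/2 × 1 = 30.485
  [2.25→3.25]: (28.77+22.35)/2 × 1 = 25.56
  [3.25→4.75]: (22.35+14.39)/2 × 1.5 = 27.555
  Sum = 107.09375 mg/L·h

AUC = 107 mg/L·h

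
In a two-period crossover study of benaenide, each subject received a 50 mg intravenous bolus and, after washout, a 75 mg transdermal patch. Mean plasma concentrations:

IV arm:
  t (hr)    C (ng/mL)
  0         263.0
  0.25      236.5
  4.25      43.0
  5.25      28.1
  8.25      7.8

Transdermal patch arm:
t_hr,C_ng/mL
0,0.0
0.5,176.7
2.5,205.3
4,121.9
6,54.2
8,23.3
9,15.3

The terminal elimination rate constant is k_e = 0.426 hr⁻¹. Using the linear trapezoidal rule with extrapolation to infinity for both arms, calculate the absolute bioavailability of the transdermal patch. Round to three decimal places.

F = 0.896

Trapezoidal AUC_0→8.25 (IV):
  [0→0.25]: (263.0+236.5)/2 × 0.25 = 62.4375
  [0.25→4.25]: (236.5+43.0)/2 × 4 = 559.0
  [4.25→5.25]: (43.0+28.1)/2 × 1 = 35.55
  [5.25→8.25]: (28.1+7.8)/2 × 3 = 53.85
  Sum = 710.8375 ng/mL·hr
IV tail: 7.8/0.426 = 18.310; AUC_iv,0→∞ = 710.8375 + 18.310 = 729.1475 ng/mL·hr
Trapezoidal AUC_0→9 (transdermal patch):
  [0→0.5]: (0.0+176.7)/2 × 0.5 = 44.175
  [0.5→2.5]: (176.7+205.3)/2 × 2 = 382.0
  [2.5→4]: (205.3+121.9)/2 × 1.5 = 245.4
  [4→6]: (121.9+54.2)/2 × 2 = 176.1
  [6→8]: (54.2+23.3)/2 × 2 = 77.5
  [8→9]: (23.3+15.3)/2 × 1 = 19.3
  Sum = 944.475 ng/mL·hr
transdermal patch tail: 15.3/0.426 = 35.915; AUC_ev,0→∞ = 944.475 + 35.915 = 980.39 ng/mL·hr
F = (AUC_ev/D_ev)/(AUC_iv/D_iv) = (980.39/75)/(729.1475/50) = 13.0719/14.58295 = 0.8964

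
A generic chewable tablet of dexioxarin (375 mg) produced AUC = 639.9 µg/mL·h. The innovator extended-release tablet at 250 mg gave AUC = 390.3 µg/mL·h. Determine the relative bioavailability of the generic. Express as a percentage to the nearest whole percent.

F_rel = (AUC_test/D_test) / (AUC_ref/D_ref)
      = (639.9/375) / (390.3/250)
      = 1.7064 / 1.5612 = 1.0930 = 109.30%

F_rel = 109%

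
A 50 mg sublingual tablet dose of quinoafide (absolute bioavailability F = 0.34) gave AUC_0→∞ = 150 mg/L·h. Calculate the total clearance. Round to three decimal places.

CL = F × Dose / AUC_0→∞
   = 0.34 × 50 / 150 = 0.113333 L/h

CL = 0.113 L/h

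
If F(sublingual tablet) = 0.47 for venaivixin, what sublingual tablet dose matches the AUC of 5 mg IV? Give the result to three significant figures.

For equal systemic exposure: F × D_ev = D_iv
D_ev = D_iv / F = 5 / 0.47 = 10.6383 mg

D_sublingual = 10.6 mg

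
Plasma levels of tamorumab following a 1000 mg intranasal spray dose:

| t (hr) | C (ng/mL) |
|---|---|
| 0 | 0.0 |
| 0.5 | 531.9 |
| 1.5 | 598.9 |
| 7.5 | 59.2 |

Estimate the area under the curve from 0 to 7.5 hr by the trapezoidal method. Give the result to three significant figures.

AUC = 2670 ng/mL·hr

Trapezoidal AUC_0→7.5:
  [0→0.5]: (0.0+531.9)/2 × 0.5 = 132.975
  [0.5→1.5]: (531.9+598.9)/2 × 1 = 565.4
  [1.5→7.5]: (598.9+59.2)/2 × 6 = 1974.3
  Sum = 2672.675 ng/mL·hr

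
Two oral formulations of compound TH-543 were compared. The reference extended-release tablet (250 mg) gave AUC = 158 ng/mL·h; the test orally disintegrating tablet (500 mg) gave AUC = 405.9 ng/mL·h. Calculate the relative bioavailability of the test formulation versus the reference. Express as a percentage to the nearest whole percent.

F_rel = (AUC_test/D_test) / (AUC_ref/D_ref)
      = (405.9/500) / (158/250)
      = 0.8118 / 0.632 = 1.2845 = 128.45%

F_rel = 128%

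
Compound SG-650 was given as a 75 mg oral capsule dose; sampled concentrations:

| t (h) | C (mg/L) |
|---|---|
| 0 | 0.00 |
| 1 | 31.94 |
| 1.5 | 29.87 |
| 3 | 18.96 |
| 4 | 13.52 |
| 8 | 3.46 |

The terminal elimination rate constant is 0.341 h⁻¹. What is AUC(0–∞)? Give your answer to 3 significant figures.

AUC = 128 mg/L·h

Trapezoidal AUC_0→8:
  [0→1]: (0.00+31.94)/2 × 1 = 15.97
  [1→1.5]: (31.94+29.87)/2 × 0.5 = 15.4525
  [1.5→3]: (29.87+18.96)/2 × 1.5 = 36.6225
  [3→4]: (18.96+13.52)/2 × 1 = 16.24
  [4→8]: (13.52+3.46)/2 × 4 = 33.96
  Sum = 118.245 mg/L·h
Extrapolated tail: C_last / k_e = 3.46 / 0.341 = 10.147
AUC_0→∞ = 118.245 + 10.147 = 128.392 mg/L·h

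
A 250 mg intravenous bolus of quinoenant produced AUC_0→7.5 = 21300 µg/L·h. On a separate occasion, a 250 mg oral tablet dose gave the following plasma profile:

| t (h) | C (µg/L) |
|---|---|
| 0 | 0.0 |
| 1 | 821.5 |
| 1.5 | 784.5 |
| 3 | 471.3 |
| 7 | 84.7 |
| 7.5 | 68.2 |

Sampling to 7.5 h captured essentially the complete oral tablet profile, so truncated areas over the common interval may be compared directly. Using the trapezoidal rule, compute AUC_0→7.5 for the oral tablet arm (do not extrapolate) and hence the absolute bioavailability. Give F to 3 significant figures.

Trapezoidal AUC_0→7.5 (oral tablet):
  [0→1]: (0.0+821.5)/2 × 1 = 410.75
  [1→1.5]: (821.5+784.5)/2 × 0.5 = 401.5
  [1.5→3]: (784.5+471.3)/2 × 1.5 = 941.85
  [3→7]: (471.3+84.7)/2 × 4 = 1112.0
  [7→7.5]: (84.7+68.2)/2 × 0.5 = 38.225
  Sum = 2904.325 µg/L·h
F = (AUC_ev/D_ev)/(AUC_iv/D_iv) = (2904.325/250)/(21300/250) = 11.6173/85.2 = 0.1364

F = 0.136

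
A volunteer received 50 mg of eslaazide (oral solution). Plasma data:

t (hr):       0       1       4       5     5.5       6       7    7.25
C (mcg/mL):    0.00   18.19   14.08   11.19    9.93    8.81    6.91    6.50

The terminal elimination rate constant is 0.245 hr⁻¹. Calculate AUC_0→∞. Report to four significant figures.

AUC = 116.2 mcg/mL·hr

Trapezoidal AUC_0→7.25:
  [0→1]: (0.00+18.19)/2 × 1 = 9.095
  [1→4]: (18.19+14.08)/2 × 3 = 48.405
  [4→5]: (14.08+11.19)/2 × 1 = 12.635
  [5→5.5]: (11.19+9.93)/2 × 0.5 = 5.28
  [5.5→6]: (9.93+8.81)/2 × 0.5 = 4.685
  [6→7]: (8.81+6.91)/2 × 1 = 7.86
  [7→7.25]: (6.91+6.50)/2 × 0.25 = 1.67625
  Sum = 89.63625 mcg/mL·hr
Extrapolated tail: C_last / k_e = 6.50 / 0.245 = 26.531
AUC_0→∞ = 89.63625 + 26.531 = 116.16725 mcg/mL·hr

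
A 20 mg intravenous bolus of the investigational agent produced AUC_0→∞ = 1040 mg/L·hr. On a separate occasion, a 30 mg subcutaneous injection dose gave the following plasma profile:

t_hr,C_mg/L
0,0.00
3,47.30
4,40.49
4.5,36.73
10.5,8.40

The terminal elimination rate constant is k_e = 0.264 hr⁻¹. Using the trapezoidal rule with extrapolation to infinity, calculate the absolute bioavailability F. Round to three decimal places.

F = 0.193

Trapezoidal AUC_0→10.5 (subcutaneous injection):
  [0→3]: (0.00+47.30)/2 × 3 = 70.95
  [3→4]: (47.30+40.49)/2 × 1 = 43.895
  [4→4.5]: (40.49+36.73)/2 × 0.5 = 19.305
  [4.5→10.5]: (36.73+8.40)/2 × 6 = 135.39
  Sum = 269.54 mg/L·hr
Tail: C_last/k_e = 8.40/0.264 = 31.818
AUC_0→∞ (subcutaneous injection) = 269.54 + 31.818 = 301.358 mg/L·hr
F = (AUC_ev/D_ev)/(AUC_iv/D_iv) = (301.358/30)/(1040/20) = 10.0453/52 = 0.1932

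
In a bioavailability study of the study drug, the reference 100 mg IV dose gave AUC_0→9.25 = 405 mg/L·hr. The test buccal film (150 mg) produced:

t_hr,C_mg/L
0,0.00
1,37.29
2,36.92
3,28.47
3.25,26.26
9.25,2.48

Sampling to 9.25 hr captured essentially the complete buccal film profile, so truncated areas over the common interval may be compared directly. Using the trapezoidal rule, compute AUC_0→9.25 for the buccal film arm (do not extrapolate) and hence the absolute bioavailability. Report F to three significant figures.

F = 0.299

Trapezoidal AUC_0→9.25 (buccal film):
  [0→1]: (0.00+37.29)/2 × 1 = 18.645
  [1→2]: (37.29+36.92)/2 × 1 = 37.105
  [2→3]: (36.92+28.47)/2 × 1 = 32.695
  [3→3.25]: (28.47+26.26)/2 × 0.25 = 6.84125
  [3.25→9.25]: (26.26+2.48)/2 × 6 = 86.22
  Sum = 181.50625 mg/L·hr
F = (AUC_ev/D_ev)/(AUC_iv/D_iv) = (181.50625/150)/(405/100) = 1.21004/4.05 = 0.2988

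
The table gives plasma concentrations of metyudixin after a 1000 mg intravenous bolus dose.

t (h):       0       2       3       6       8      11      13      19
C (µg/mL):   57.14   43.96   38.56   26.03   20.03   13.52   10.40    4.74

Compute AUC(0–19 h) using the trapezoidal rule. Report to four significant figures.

Trapezoidal AUC_0→19:
  [0→2]: (57.14+43.96)/2 × 2 = 101.1
  [2→3]: (43.96+38.56)/2 × 1 = 41.26
  [3→6]: (38.56+26.03)/2 × 3 = 96.885
  [6→8]: (26.03+20.03)/2 × 2 = 46.06
  [8→11]: (20.03+13.52)/2 × 3 = 50.325
  [11→13]: (13.52+10.40)/2 × 2 = 23.92
  [13→19]: (10.40+4.74)/2 × 6 = 45.42
  Sum = 404.97 µg/mL·h

AUC = 405.0 µg/mL·h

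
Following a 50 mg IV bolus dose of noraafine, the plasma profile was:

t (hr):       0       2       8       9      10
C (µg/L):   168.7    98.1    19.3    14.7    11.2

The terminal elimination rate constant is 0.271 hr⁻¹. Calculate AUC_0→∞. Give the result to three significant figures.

AUC = 690 µg/L·hr

Trapezoidal AUC_0→10:
  [0→2]: (168.7+98.1)/2 × 2 = 266.8
  [2→8]: (98.1+19.3)/2 × 6 = 352.2
  [8→9]: (19.3+14.7)/2 × 1 = 17.0
  [9→10]: (14.7+11.2)/2 × 1 = 12.95
  Sum = 648.95 µg/L·hr
Extrapolated tail: C_last / k_e = 11.2 / 0.271 = 41.328
AUC_0→∞ = 648.95 + 41.328 = 690.278 µg/L·hr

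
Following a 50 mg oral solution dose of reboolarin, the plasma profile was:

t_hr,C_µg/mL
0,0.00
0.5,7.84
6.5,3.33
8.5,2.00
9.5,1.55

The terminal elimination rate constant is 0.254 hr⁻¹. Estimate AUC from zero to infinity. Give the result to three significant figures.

AUC = 48.7 µg/mL·hr

Trapezoidal AUC_0→9.5:
  [0→0.5]: (0.00+7.84)/2 × 0.5 = 1.96
  [0.5→6.5]: (7.84+3.33)/2 × 6 = 33.51
  [6.5→8.5]: (3.33+2.00)/2 × 2 = 5.33
  [8.5→9.5]: (2.00+1.55)/2 × 1 = 1.775
  Sum = 42.575 µg/mL·hr
Extrapolated tail: C_last / k_e = 1.55 / 0.254 = 6.102
AUC_0→∞ = 42.575 + 6.102 = 48.677 µg/mL·hr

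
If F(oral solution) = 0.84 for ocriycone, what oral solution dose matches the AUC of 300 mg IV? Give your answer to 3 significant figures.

D_oral = 357 mg

For equal systemic exposure: F × D_ev = D_iv
D_ev = D_iv / F = 300 / 0.84 = 357.143 mg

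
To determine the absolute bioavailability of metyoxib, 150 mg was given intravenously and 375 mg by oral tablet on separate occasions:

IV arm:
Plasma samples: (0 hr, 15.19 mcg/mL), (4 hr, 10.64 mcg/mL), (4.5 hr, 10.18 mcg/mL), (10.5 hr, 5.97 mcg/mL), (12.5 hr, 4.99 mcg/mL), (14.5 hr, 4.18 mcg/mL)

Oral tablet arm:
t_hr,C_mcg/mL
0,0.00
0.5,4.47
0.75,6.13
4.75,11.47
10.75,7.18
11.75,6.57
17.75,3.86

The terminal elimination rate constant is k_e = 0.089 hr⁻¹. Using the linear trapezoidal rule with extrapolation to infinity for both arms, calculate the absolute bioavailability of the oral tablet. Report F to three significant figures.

F = 0.406

Trapezoidal AUC_0→14.5 (IV):
  [0→4]: (15.19+10.64)/2 × 4 = 51.66
  [4→4.5]: (10.64+10.18)/2 × 0.5 = 5.205
  [4.5→10.5]: (10.18+5.97)/2 × 6 = 48.45
  [10.5→12.5]: (5.97+4.99)/2 × 2 = 10.96
  [12.5→14.5]: (4.99+4.18)/2 × 2 = 9.17
  Sum = 125.445 mcg/mL·hr
IV tail: 4.18/0.089 = 46.966; AUC_iv,0→∞ = 125.445 + 46.966 = 172.411 mcg/mL·hr
Trapezoidal AUC_0→17.75 (oral tablet):
  [0→0.5]: (0.00+4.47)/2 × 0.5 = 1.1175
  [0.5→0.75]: (4.47+6.13)/2 × 0.25 = 1.325
  [0.75→4.75]: (6.13+11.47)/2 × 4 = 35.2
  [4.75→10.75]: (11.47+7.18)/2 × 6 = 55.95
  [10.75→11.75]: (7.18+6.57)/2 × 1 = 6.875
  [11.75→17.75]: (6.57+3.86)/2 × 6 = 31.29
  Sum = 131.7575 mcg/mL·hr
oral tablet tail: 3.86/0.089 = 43.371; AUC_ev,0→∞ = 131.7575 + 43.371 = 175.1285 mcg/mL·hr
F = (AUC_ev/D_ev)/(AUC_iv/D_iv) = (175.1285/375)/(172.411/150) = 0.467009/1.14941 = 0.4063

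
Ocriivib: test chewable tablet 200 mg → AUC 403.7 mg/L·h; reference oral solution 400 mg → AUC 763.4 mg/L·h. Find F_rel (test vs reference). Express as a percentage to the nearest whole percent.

F_rel = 106%

F_rel = (AUC_test/D_test) / (AUC_ref/D_ref)
      = (403.7/200) / (763.4/400)
      = 2.0185 / 1.9085 = 1.0576 = 105.76%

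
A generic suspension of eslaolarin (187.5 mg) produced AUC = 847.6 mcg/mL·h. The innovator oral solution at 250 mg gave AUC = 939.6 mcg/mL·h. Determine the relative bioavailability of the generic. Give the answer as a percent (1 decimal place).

F_rel = 120.3%

F_rel = (AUC_test/D_test) / (AUC_ref/D_ref)
      = (847.6/187.5) / (939.6/250)
      = 4.52053 / 3.7584 = 1.2028 = 120.28%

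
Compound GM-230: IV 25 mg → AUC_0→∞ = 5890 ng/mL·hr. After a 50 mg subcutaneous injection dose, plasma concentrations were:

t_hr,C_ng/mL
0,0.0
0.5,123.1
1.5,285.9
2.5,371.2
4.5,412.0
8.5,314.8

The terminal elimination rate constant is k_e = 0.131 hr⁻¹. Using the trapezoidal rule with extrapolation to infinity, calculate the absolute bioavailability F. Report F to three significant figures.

F = 0.442

Trapezoidal AUC_0→8.5 (subcutaneous injection):
  [0→0.5]: (0.0+123.1)/2 × 0.5 = 30.775
  [0.5→1.5]: (123.1+285.9)/2 × 1 = 204.5
  [1.5→2.5]: (285.9+371.2)/2 × 1 = 328.55
  [2.5→4.5]: (371.2+412.0)/2 × 2 = 783.2
  [4.5→8.5]: (412.0+314.8)/2 × 4 = 1453.6
  Sum = 2800.625 ng/mL·hr
Tail: C_last/k_e = 314.8/0.131 = 2403.053
AUC_0→∞ (subcutaneous injection) = 2800.625 + 2403.053 = 5203.678 ng/mL·hr
F = (AUC_ev/D_ev)/(AUC_iv/D_iv) = (5203.678/50)/(5890/25) = 104.07356/235.6 = 0.4417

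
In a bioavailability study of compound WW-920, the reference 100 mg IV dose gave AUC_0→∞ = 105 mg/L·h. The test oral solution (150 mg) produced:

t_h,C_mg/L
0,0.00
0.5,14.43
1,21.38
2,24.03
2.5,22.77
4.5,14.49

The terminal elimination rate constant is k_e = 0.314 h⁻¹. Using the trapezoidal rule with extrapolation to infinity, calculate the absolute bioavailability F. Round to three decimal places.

Trapezoidal AUC_0→4.5 (oral solution):
  [0→0.5]: (0.00+14.43)/2 × 0.5 = 3.6075
  [0.5→1]: (14.43+21.38)/2 × 0.5 = 8.9525
  [1→2]: (21.38+24.03)/2 × 1 = 22.705
  [2→2.5]: (24.03+22.77)/2 × 0.5 = 11.7
  [2.5→4.5]: (22.77+14.49)/2 × 2 = 37.26
  Sum = 84.225 mg/L·h
Tail: C_last/k_e = 14.49/0.314 = 46.146
AUC_0→∞ (oral solution) = 84.225 + 46.146 = 130.371 mg/L·h
F = (AUC_ev/D_ev)/(AUC_iv/D_iv) = (130.371/150)/(105/100) = 0.86914/1.05 = 0.8278

F = 0.828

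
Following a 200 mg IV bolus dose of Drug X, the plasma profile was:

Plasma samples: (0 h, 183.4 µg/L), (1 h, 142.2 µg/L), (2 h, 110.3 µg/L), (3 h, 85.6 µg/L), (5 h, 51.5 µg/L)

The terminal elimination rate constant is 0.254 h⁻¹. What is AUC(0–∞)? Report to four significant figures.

AUC = 726.9 µg/L·h

Trapezoidal AUC_0→5:
  [0→1]: (183.4+142.2)/2 × 1 = 162.8
  [1→2]: (142.2+110.3)/2 × 1 = 126.25
  [2→3]: (110.3+85.6)/2 × 1 = 97.95
  [3→5]: (85.6+51.5)/2 × 2 = 137.1
  Sum = 524.1 µg/L·h
Extrapolated tail: C_last / k_e = 51.5 / 0.254 = 202.756
AUC_0→∞ = 524.1 + 202.756 = 726.856 µg/L·h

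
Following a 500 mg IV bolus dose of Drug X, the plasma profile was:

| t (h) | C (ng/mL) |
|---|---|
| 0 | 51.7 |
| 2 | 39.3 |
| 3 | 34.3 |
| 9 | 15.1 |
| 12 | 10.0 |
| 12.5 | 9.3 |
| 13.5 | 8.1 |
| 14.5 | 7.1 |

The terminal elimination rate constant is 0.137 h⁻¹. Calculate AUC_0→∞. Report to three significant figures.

AUC = 387 ng/mL·h

Trapezoidal AUC_0→14.5:
  [0→2]: (51.7+39.3)/2 × 2 = 91.0
  [2→3]: (39.3+34.3)/2 × 1 = 36.8
  [3→9]: (34.3+15.1)/2 × 6 = 148.2
  [9→12]: (15.1+10.0)/2 × 3 = 37.65
  [12→12.5]: (10.0+9.3)/2 × 0.5 = 4.825
  [12.5→13.5]: (9.3+8.1)/2 × 1 = 8.7
  [13.5→14.5]: (8.1+7.1)/2 × 1 = 7.6
  Sum = 334.775 ng/mL·h
Extrapolated tail: C_last / k_e = 7.1 / 0.137 = 51.825
AUC_0→∞ = 334.775 + 51.825 = 386.6 ng/mL·h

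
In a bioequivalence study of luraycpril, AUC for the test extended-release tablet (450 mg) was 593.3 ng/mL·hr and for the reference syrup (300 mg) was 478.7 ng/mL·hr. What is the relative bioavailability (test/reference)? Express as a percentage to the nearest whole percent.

F_rel = (AUC_test/D_test) / (AUC_ref/D_ref)
      = (593.3/450) / (478.7/300)
      = 1.31844 / 1.59567 = 0.8263 = 82.63%

F_rel = 83%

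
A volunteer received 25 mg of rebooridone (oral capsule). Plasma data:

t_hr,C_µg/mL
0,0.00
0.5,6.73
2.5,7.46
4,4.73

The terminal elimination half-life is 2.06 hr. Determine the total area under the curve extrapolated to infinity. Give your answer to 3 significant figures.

Trapezoidal AUC_0→4:
  [0→0.5]: (0.00+6.73)/2 × 0.5 = 1.6825
  [0.5→2.5]: (6.73+7.46)/2 × 2 = 14.19
  [2.5→4]: (7.46+4.73)/2 × 1.5 = 9.1425
  Sum = 25.015 µg/mL·hr
k_e = ln2 / t½ = 0.693147 / 2.06 = 0.3365 hr^-1
Extrapolated tail: C_last / k_e = 4.73 / 0.3365 = 14.056
AUC_0→∞ = 25.015 + 14.056 = 39.071 µg/mL·hr

AUC = 39.1 µg/mL·hr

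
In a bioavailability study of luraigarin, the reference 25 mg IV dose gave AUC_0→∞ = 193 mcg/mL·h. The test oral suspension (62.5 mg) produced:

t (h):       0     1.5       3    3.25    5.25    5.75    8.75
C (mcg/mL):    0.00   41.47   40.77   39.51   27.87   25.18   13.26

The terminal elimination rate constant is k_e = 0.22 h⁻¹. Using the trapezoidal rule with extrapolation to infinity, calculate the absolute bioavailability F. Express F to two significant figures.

F = 0.62

Trapezoidal AUC_0→8.75 (oral suspension):
  [0→1.5]: (0.00+41.47)/2 × 1.5 = 31.1025
  [1.5→3]: (41.47+40.77)/2 × 1.5 = 61.68
  [3→3.25]: (40.77+39.51)/2 × 0.25 = 10.035
  [3.25→5.25]: (39.51+27.87)/2 × 2 = 67.38
  [5.25→5.75]: (27.87+25.18)/2 × 0.5 = 13.2625
  [5.75→8.75]: (25.18+13.26)/2 × 3 = 57.66
  Sum = 241.12 mcg/mL·h
Tail: C_last/k_e = 13.26/0.22 = 60.273
AUC_0→∞ (oral suspension) = 241.12 + 60.273 = 301.393 mcg/mL·h
F = (AUC_ev/D_ev)/(AUC_iv/D_iv) = (301.393/62.5)/(193/25) = 4.822288/7.72 = 0.6246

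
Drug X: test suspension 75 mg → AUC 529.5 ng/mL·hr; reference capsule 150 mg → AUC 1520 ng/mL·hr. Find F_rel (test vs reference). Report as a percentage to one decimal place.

F_rel = 69.7%

F_rel = (AUC_test/D_test) / (AUC_ref/D_ref)
      = (529.5/75) / (1520/150)
      = 7.06 / 10.1333 = 0.6967 = 69.67%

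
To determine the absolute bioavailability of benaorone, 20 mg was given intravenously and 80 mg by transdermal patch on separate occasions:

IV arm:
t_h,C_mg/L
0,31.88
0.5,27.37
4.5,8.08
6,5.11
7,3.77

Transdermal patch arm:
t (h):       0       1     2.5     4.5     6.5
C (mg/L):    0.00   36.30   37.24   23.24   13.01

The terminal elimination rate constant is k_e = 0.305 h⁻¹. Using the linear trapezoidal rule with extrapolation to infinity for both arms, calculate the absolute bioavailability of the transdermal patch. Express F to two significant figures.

Trapezoidal AUC_0→7 (IV):
  [0→0.5]: (31.88+27.37)/2 × 0.5 = 14.8125
  [0.5→4.5]: (27.37+8.08)/2 × 4 = 70.9
  [4.5→6]: (8.08+5.11)/2 × 1.5 = 9.8925
  [6→7]: (5.11+3.77)/2 × 1 = 4.44
  Sum = 100.045 mg/L·h
IV tail: 3.77/0.305 = 12.361; AUC_iv,0→∞ = 100.045 + 12.361 = 112.406 mg/L·h
Trapezoidal AUC_0→6.5 (transdermal patch):
  [0→1]: (0.00+36.30)/2 × 1 = 18.15
  [1→2.5]: (36.30+37.24)/2 × 1.5 = 55.155
  [2.5→4.5]: (37.24+23.24)/2 × 2 = 60.48
  [4.5→6.5]: (23.24+13.01)/2 × 2 = 36.25
  Sum = 170.035 mg/L·h
transdermal patch tail: 13.01/0.305 = 42.656; AUC_ev,0→∞ = 170.035 + 42.656 = 212.691 mg/L·h
F = (AUC_ev/D_ev)/(AUC_iv/D_iv) = (212.691/80)/(112.406/20) = 2.6586375/5.6203 = 0.4730

F = 0.47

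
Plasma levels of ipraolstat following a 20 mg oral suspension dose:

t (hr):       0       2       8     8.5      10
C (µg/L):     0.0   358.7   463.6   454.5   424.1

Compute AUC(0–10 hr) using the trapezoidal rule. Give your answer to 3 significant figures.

AUC = 3710 µg/L·hr

Trapezoidal AUC_0→10:
  [0→2]: (0.0+358.7)/2 × 2 = 358.7
  [2→8]: (358.7+463.6)/2 × 6 = 2466.9
  [8→8.5]: (463.6+454.5)/2 × 0.5 = 229.525
  [8.5→10]: (454.5+424.1)/2 × 1.5 = 658.95
  Sum = 3714.075 µg/L·hr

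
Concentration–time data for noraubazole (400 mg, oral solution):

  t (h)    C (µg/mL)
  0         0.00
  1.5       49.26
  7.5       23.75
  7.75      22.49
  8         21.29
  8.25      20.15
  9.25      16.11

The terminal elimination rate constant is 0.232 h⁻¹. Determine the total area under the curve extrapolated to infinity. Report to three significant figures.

AUC = 360 µg/mL·h

Trapezoidal AUC_0→9.25:
  [0→1.5]: (0.00+49.26)/2 × 1.5 = 36.945
  [1.5→7.5]: (49.26+23.75)/2 × 6 = 219.03
  [7.5→7.75]: (23.75+22.49)/2 × 0.25 = 5.78
  [7.75→8]: (22.49+21.29)/2 × 0.25 = 5.4725
  [8→8.25]: (21.29+20.15)/2 × 0.25 = 5.18
  [8.25→9.25]: (20.15+16.11)/2 × 1 = 18.13
  Sum = 290.5375 µg/mL·h
Extrapolated tail: C_last / k_e = 16.11 / 0.232 = 69.440
AUC_0→∞ = 290.5375 + 69.440 = 359.9775 µg/mL·h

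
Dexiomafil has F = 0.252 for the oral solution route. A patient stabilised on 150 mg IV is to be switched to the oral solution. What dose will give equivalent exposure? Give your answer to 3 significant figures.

For equal systemic exposure: F × D_ev = D_iv
D_ev = D_iv / F = 150 / 0.252 = 595.238 mg

D_oral = 595 mg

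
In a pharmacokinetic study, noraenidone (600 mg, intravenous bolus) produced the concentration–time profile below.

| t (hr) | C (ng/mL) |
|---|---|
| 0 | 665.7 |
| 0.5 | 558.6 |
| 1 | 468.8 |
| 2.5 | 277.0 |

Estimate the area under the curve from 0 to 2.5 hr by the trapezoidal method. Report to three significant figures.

AUC = 1120 ng/mL·hr

Trapezoidal AUC_0→2.5:
  [0→0.5]: (665.7+558.6)/2 × 0.5 = 306.075
  [0.5→1]: (558.6+468.8)/2 × 0.5 = 256.85
  [1→2.5]: (468.8+277.0)/2 × 1.5 = 559.35
  Sum = 1122.275 ng/mL·hr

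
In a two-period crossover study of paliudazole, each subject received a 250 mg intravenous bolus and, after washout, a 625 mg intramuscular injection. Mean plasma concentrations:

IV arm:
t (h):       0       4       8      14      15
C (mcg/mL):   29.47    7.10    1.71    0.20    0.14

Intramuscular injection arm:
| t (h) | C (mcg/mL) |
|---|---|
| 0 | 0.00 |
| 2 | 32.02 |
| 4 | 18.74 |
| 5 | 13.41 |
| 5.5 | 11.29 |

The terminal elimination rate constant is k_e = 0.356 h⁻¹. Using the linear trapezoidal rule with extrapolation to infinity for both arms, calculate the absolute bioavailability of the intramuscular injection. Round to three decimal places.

Trapezoidal AUC_0→15 (IV):
  [0→4]: (29.47+7.10)/2 × 4 = 73.14
  [4→8]: (7.10+1.71)/2 × 4 = 17.62
  [8→14]: (1.71+0.20)/2 × 6 = 5.73
  [14→15]: (0.20+0.14)/2 × 1 = 0.17
  Sum = 96.66 mcg/mL·h
IV tail: 0.14/0.356 = 0.393; AUC_iv,0→∞ = 96.66 + 0.393 = 97.053 mcg/mL·h
Trapezoidal AUC_0→5.5 (intramuscular injection):
  [0→2]: (0.00+32.02)/2 × 2 = 32.02
  [2→4]: (32.02+18.74)/2 × 2 = 50.76
  [4→5]: (18.74+13.41)/2 × 1 = 16.075
  [5→5.5]: (13.41+11.29)/2 × 0.5 = 6.175
  Sum = 105.03 mcg/mL·h
intramuscular injection tail: 11.29/0.356 = 31.713; AUC_ev,0→∞ = 105.03 + 31.713 = 136.743 mcg/mL·h
F = (AUC_ev/D_ev)/(AUC_iv/D_iv) = (136.743/625)/(97.053/250) = 0.2187888/0.388212 = 0.5636

F = 0.564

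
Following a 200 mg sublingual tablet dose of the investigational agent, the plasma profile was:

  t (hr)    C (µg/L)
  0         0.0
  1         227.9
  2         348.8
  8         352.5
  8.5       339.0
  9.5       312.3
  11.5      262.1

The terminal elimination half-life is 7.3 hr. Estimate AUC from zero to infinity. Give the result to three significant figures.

AUC = 6340 µg/L·hr

Trapezoidal AUC_0→11.5:
  [0→1]: (0.0+227.9)/2 × 1 = 113.95
  [1→2]: (227.9+348.8)/2 × 1 = 288.35
  [2→8]: (348.8+352.5)/2 × 6 = 2103.9
  [8→8.5]: (352.5+339.0)/2 × 0.5 = 172.875
  [8.5→9.5]: (339.0+312.3)/2 × 1 = 325.65
  [9.5→11.5]: (312.3+262.1)/2 × 2 = 574.4
  Sum = 3579.125 µg/L·hr
k_e = ln2 / t½ = 0.693147 / 7.3 = 0.0950 hr^-1
Extrapolated tail: C_last / k_e = 262.1 / 0.095 = 2758.947
AUC_0→∞ = 3579.125 + 2758.947 = 6338.072 µg/L·hr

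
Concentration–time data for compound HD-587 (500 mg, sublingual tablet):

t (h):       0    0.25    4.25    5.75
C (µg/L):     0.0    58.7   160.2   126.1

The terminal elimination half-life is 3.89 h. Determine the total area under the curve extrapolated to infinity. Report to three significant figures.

AUC = 1370 µg/L·h

Trapezoidal AUC_0→5.75:
  [0→0.25]: (0.0+58.7)/2 × 0.25 = 7.3375
  [0.25→4.25]: (58.7+160.2)/2 × 4 = 437.8
  [4.25→5.75]: (160.2+126.1)/2 × 1.5 = 214.725
  Sum = 659.8625 µg/L·h
k_e = ln2 / t½ = 0.693147 / 3.89 = 0.1782 h^-1
Extrapolated tail: C_last / k_e = 126.1 / 0.1782 = 707.632
AUC_0→∞ = 659.8625 + 707.632 = 1367.4945 µg/L·h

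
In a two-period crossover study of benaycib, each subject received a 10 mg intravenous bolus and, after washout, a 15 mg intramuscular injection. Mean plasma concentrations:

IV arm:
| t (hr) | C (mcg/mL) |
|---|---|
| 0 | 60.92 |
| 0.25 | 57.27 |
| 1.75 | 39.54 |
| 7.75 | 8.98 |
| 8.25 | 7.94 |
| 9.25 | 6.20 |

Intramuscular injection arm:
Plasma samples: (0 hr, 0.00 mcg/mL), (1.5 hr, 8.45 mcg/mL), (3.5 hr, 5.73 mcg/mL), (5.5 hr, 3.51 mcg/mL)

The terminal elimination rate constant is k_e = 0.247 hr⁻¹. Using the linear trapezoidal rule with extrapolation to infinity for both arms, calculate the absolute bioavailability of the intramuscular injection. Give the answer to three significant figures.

Trapezoidal AUC_0→9.25 (IV):
  [0→0.25]: (60.92+57.27)/2 × 0.25 = 14.77375
  [0.25→1.75]: (57.27+39.54)/2 × 1.5 = 72.6075
  [1.75→7.75]: (39.54+8.98)/2 × 6 = 145.56
  [7.75→8.25]: (8.98+7.94)/2 × 0.5 = 4.23
  [8.25→9.25]: (7.94+6.20)/2 × 1 = 7.07
  Sum = 244.24125 mcg/mL·hr
IV tail: 6.20/0.247 = 25.101; AUC_iv,0→∞ = 244.24125 + 25.101 = 269.34225 mcg/mL·hr
Trapezoidal AUC_0→5.5 (intramuscular injection):
  [0→1.5]: (0.00+8.45)/2 × 1.5 = 6.3375
  [1.5→3.5]: (8.45+5.73)/2 × 2 = 14.18
  [3.5→5.5]: (5.73+3.51)/2 × 2 = 9.24
  Sum = 29.7575 mcg/mL·hr
intramuscular injection tail: 3.51/0.247 = 14.211; AUC_ev,0→∞ = 29.7575 + 14.211 = 43.9685 mcg/mL·hr
F = (AUC_ev/D_ev)/(AUC_iv/D_iv) = (43.9685/15)/(269.34225/10) = 2.93123/26.934225 = 0.1088

F = 0.109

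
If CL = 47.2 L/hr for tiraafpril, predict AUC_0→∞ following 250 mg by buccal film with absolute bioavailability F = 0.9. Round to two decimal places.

AUC = 4.77 mg/L·hr

AUC_0→∞ = F × Dose / CL
        = 0.9 × 250 / 47.2 = 4.76695 mg/L·hr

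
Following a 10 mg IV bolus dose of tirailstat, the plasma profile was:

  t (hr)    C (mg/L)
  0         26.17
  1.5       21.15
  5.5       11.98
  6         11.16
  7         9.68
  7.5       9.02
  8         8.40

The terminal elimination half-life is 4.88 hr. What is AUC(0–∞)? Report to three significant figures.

Trapezoidal AUC_0→8:
  [0→1.5]: (26.17+21.15)/2 × 1.5 = 35.49
  [1.5→5.5]: (21.15+11.98)/2 × 4 = 66.26
  [5.5→6]: (11.98+11.16)/2 × 0.5 = 5.785
  [6→7]: (11.16+9.68)/2 × 1 = 10.42
  [7→7.5]: (9.68+9.02)/2 × 0.5 = 4.675
  [7.5→8]: (9.02+8.40)/2 × 0.5 = 4.355
  Sum = 126.985 mg/L·hr
k_e = ln2 / t½ = 0.693147 / 4.88 = 0.1420 hr^-1
Extrapolated tail: C_last / k_e = 8.40 / 0.142 = 59.155
AUC_0→∞ = 126.985 + 59.155 = 186.14 mg/L·hr

AUC = 186 mg/L·hr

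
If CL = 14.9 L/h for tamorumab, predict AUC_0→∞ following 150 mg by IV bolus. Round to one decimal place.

AUC = 10.1 mg/L·h

AUC_0→∞ = Dose_iv / CL
        = 150 / 14.9 = 10.0671 mg/L·h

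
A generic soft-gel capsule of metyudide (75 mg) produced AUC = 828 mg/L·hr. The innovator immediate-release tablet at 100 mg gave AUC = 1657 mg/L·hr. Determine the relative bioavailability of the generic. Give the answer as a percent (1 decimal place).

F_rel = 66.6%

F_rel = (AUC_test/D_test) / (AUC_ref/D_ref)
      = (828/75) / (1657/100)
      = 11.04 / 16.57 = 0.6663 = 66.63%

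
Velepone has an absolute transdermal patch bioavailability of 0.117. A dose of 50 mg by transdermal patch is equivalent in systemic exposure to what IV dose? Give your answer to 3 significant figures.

D_iv = 5.85 mg

Systemic exposure from an extravascular dose = F × D_ev, so the equivalent IV dose is F × D_ev.
D_iv = F × D_ev = 0.117 × 50 = 5.85 mg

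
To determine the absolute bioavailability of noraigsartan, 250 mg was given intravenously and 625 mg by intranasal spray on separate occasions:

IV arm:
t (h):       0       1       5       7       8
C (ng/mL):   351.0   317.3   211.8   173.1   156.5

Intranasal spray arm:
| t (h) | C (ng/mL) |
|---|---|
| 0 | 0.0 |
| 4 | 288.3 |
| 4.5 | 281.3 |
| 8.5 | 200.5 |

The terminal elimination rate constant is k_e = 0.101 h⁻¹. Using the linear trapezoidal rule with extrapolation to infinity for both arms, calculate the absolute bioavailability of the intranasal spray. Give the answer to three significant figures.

F = 0.420

Trapezoidal AUC_0→8 (IV):
  [0→1]: (351.0+317.3)/2 × 1 = 334.15
  [1→5]: (317.3+211.8)/2 × 4 = 1058.2
  [5→7]: (211.8+173.1)/2 × 2 = 384.9
  [7→8]: (173.1+156.5)/2 × 1 = 164.8
  Sum = 1942.05 ng/mL·h
IV tail: 156.5/0.101 = 1549.505; AUC_iv,0→∞ = 1942.05 + 1549.505 = 3491.555 ng/mL·h
Trapezoidal AUC_0→8.5 (intranasal spray):
  [0→4]: (0.0+288.3)/2 × 4 = 576.6
  [4→4.5]: (288.3+281.3)/2 × 0.5 = 142.4
  [4.5→8.5]: (281.3+200.5)/2 × 4 = 963.6
  Sum = 1682.6 ng/mL·h
intranasal spray tail: 200.5/0.101 = 1985.149; AUC_ev,0→∞ = 1682.6 + 1985.149 = 3667.749 ng/mL·h
F = (AUC_ev/D_ev)/(AUC_iv/D_iv) = (3667.749/625)/(3491.555/250) = 5.8683984/13.96622 = 0.4202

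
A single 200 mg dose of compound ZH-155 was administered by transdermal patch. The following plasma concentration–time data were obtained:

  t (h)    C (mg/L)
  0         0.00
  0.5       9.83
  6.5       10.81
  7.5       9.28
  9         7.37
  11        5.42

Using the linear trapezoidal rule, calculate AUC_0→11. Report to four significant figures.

Trapezoidal AUC_0→11:
  [0→0.5]: (0.00+9.83)/2 × 0.5 = 2.4575
  [0.5→6.5]: (9.83+10.81)/2 × 6 = 61.92
  [6.5→7.5]: (10.81+9.28)/2 × 1 = 10.045
  [7.5→9]: (9.28+7.37)/2 × 1.5 = 12.4875
  [9→11]: (7.37+5.42)/2 × 2 = 12.79
  Sum = 99.7 mg/L·h

AUC = 99.70 mg/L·h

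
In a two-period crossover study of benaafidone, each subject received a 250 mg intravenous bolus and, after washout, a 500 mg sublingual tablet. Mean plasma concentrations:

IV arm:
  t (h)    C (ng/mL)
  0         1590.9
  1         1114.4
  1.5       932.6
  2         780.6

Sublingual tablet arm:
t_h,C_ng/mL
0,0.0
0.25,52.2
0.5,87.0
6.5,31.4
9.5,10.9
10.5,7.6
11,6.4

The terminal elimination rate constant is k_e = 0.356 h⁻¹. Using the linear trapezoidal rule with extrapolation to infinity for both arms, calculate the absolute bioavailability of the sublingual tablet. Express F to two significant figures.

F = 0.053

Trapezoidal AUC_0→2 (IV):
  [0→1]: (1590.9+1114.4)/2 × 1 = 1352.65
  [1→1.5]: (1114.4+932.6)/2 × 0.5 = 511.75
  [1.5→2]: (932.6+780.6)/2 × 0.5 = 428.3
  Sum = 2292.7 ng/mL·h
IV tail: 780.6/0.356 = 2192.697; AUC_iv,0→∞ = 2292.7 + 2192.697 = 4485.397 ng/mL·h
Trapezoidal AUC_0→11 (sublingual tablet):
  [0→0.25]: (0.0+52.2)/2 × 0.25 = 6.525
  [0.25→0.5]: (52.2+87.0)/2 × 0.25 = 17.4
  [0.5→6.5]: (87.0+31.4)/2 × 6 = 355.2
  [6.5→9.5]: (31.4+10.9)/2 × 3 = 63.45
  [9.5→10.5]: (10.9+7.6)/2 × 1 = 9.25
  [10.5→11]: (7.6+6.4)/2 × 0.5 = 3.5
  Sum = 455.325 ng/mL·h
sublingual tablet tail: 6.4/0.356 = 17.978; AUC_ev,0→∞ = 455.325 + 17.978 = 473.303 ng/mL·h
F = (AUC_ev/D_ev)/(AUC_iv/D_iv) = (473.303/500)/(4485.397/250) = 0.946606/17.941588 = 0.0528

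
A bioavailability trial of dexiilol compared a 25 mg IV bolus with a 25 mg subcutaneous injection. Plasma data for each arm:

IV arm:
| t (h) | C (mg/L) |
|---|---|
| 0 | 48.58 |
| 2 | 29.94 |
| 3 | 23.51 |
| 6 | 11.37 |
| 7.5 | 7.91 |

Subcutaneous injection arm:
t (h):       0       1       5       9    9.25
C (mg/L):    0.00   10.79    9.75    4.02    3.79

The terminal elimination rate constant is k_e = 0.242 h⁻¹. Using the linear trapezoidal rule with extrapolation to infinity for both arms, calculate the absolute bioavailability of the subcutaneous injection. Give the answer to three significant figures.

F = 0.443

Trapezoidal AUC_0→7.5 (IV):
  [0→2]: (48.58+29.94)/2 × 2 = 78.52
  [2→3]: (29.94+23.51)/2 × 1 = 26.725
  [3→6]: (23.51+11.37)/2 × 3 = 52.32
  [6→7.5]: (11.37+7.91)/2 × 1.5 = 14.46
  Sum = 172.025 mg/L·h
IV tail: 7.91/0.242 = 32.686; AUC_iv,0→∞ = 172.025 + 32.686 = 204.711 mg/L·h
Trapezoidal AUC_0→9.25 (subcutaneous injection):
  [0→1]: (0.00+10.79)/2 × 1 = 5.395
  [1→5]: (10.79+9.75)/2 × 4 = 41.08
  [5→9]: (9.75+4.02)/2 × 4 = 27.54
  [9→9.25]: (4.02+3.79)/2 × 0.25 = 0.97625
  Sum = 74.99125 mg/L·h
subcutaneous injection tail: 3.79/0.242 = 15.661; AUC_ev,0→∞ = 74.99125 + 15.661 = 90.65225 mg/L·h
F = (AUC_ev/D_ev)/(AUC_iv/D_iv) = (90.65225/25)/(204.711/25) = 3.62609/8.18844 = 0.4428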